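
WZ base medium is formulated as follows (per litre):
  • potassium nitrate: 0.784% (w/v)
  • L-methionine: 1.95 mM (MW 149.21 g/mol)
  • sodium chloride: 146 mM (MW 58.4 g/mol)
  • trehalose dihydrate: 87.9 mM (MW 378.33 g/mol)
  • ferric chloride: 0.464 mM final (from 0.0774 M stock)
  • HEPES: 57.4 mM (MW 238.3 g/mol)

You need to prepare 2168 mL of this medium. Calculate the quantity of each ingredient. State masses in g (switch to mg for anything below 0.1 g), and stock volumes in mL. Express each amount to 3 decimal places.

potassium nitrate 16.997 g; L-methionine 0.631 g; sodium chloride 18.485 g; trehalose dihydrate 72.097 g; ferric chloride 12.997 mL; HEPES 29.655 g

Working volume: 2168 mL = 2.168 L.
potassium nitrate: 0.784% w/v = 7.84 g/L → 7.84 × 2.168 L = 16.997 g
L-methionine: 1.95 mmol/L × 149.21 g/mol × 2.168 L ÷ 1000 = 0.631 g
sodium chloride: 146 mmol/L × 58.4 g/mol × 2.168 L ÷ 1000 = 18.485 g
trehalose dihydrate: 87.9 mmol/L × 378.33 g/mol × 2.168 L ÷ 1000 = 72.097 g
ferric chloride: C1V1 = C2V2 → 0.464 mM × 2168 mL ÷ 77.4 mM = 12.997 mL
HEPES: 57.4 mmol/L × 238.3 g/mol × 2.168 L ÷ 1000 = 29.655 g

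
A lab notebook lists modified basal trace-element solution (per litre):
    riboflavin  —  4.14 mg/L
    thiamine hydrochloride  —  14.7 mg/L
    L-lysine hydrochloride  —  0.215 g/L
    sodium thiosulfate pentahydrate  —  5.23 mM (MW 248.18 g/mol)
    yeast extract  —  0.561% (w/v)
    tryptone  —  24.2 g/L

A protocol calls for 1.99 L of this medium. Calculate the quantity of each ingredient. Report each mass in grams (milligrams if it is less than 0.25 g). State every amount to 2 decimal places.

riboflavin 8.24 mg; thiamine hydrochloride 29.25 mg; L-lysine hydrochloride 0.43 g; sodium thiosulfate pentahydrate 2.58 g; yeast extract 11.16 g; tryptone 48.16 g

Working volume: 1.99 L.
riboflavin: 4.14 mg/L × 1.99 L = 8.24 mg
thiamine hydrochloride: 14.7 mg/L × 1.99 L = 29.25 mg
L-lysine hydrochloride: 0.215 g/L × 1.99 L = 0.43 g
sodium thiosulfate pentahydrate: 5.23 mmol/L × 248.18 g/mol × 1.99 L ÷ 1000 = 2.58 g
yeast extract: 0.561 g per 100 mL × 1990 mL ÷ 100 = 11.16 g
tryptone: 24.2 g/L × 1.99 L = 48.16 g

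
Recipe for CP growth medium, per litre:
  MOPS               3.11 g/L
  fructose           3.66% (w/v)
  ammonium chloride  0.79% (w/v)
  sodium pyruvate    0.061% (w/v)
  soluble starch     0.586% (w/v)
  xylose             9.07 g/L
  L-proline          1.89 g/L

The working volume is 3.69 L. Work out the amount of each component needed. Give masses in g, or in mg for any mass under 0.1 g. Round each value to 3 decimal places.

MOPS 11.476 g; fructose 135.054 g; ammonium chloride 29.151 g; sodium pyruvate 2.251 g; soluble starch 21.623 g; xylose 33.468 g; L-proline 6.974 g

Scale factor relative to 1 L: 3.69.
MOPS: 3.11 g/L × 3.69 L = 11.476 g
fructose: 3.66 g per 100 mL × 3690 mL ÷ 100 = 135.054 g
ammonium chloride: 0.79% w/v = 7.9 g/L → 7.9 × 3.69 L = 29.151 g
sodium pyruvate: 0.061% w/v = 0.61 g/L → 0.61 × 3.69 L = 2.251 g
soluble starch: 0.586% w/v = 5.86 g/L → 5.86 × 3.69 L = 21.623 g
xylose: 9.07 g/L × 3.69 L = 33.468 g
L-proline: 1.89 g/L × 3.69 L = 6.974 g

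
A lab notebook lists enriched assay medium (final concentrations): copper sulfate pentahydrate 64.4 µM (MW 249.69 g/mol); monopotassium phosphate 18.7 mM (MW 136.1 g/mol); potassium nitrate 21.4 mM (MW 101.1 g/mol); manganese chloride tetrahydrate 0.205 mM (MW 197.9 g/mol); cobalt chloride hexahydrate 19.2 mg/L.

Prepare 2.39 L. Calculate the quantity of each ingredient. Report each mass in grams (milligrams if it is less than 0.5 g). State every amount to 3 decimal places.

Working volume: 2.39 L.
copper sulfate pentahydrate: 64.4 µmol/L × 249.69 g/mol × 2.39 L ÷ 1000 = 38.431 mg
monopotassium phosphate: 18.7 mmol/L × 136.1 g/mol × 2.39 L ÷ 1000 = 6.083 g
potassium nitrate: 21.4 mmol/L × 101.1 g/mol × 2.39 L ÷ 1000 = 5.171 g
manganese chloride tetrahydrate: 0.205 mmol/L × 197.9 mg/mmol × 2.39 L = 96.961 mg
cobalt chloride hexahydrate: 19.2 mg/L × 2.39 L = 45.888 mg

copper sulfate pentahydrate 38.431 mg; monopotassium phosphate 6.083 g; potassium nitrate 5.171 g; manganese chloride tetrahydrate 96.961 mg; cobalt chloride hexahydrate 45.888 mg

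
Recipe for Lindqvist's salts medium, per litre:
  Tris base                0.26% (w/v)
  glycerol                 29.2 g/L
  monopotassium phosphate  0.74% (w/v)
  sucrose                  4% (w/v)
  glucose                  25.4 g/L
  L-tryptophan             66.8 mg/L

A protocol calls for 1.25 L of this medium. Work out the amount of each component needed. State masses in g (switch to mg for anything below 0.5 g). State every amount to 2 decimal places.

Working volume: 1.25 L.
Tris base: 0.26 g per 100 mL × 1250 mL ÷ 100 = 3.25 g
glycerol: 29.2 g/L × 1.25 L = 36.50 g
monopotassium phosphate: 0.74 g per 100 mL × 1250 mL ÷ 100 = 9.25 g
sucrose: 4% w/v = 40 g/L → 40 × 1.25 L = 50.00 g
glucose: 25.4 g/L × 1.25 L = 31.75 g
L-tryptophan: 66.8 mg/L × 1.25 L = 83.50 mg

Tris base 3.25 g; glycerol 36.50 g; monopotassium phosphate 9.25 g; sucrose 50.00 g; glucose 31.75 g; L-tryptophan 83.50 mg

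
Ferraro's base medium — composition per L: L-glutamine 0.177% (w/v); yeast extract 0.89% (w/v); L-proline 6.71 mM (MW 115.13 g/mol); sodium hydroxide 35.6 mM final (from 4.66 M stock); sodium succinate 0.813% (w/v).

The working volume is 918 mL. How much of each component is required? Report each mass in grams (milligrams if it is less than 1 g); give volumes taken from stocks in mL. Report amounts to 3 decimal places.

Working volume: 918 mL = 0.918 L.
L-glutamine: 0.177 g per 100 mL × 918 mL ÷ 100 = 1.625 g
yeast extract: 0.89% w/v = 8.9 g/L → 8.9 × 0.918 L = 8.170 g
L-proline: 6.71 mmol/L × 115.13 mg/mmol × 0.918 L = 709.175 mg
sodium hydroxide: V = C2·V2/C1 = 35.6 mM × 918 mL ÷ 4660 mM = 7.013 mL
sodium succinate: 0.813 g per 100 mL × 918 mL ÷ 100 = 7.463 g

L-glutamine 1.625 g; yeast extract 8.170 g; L-proline 709.175 mg; sodium hydroxide 7.013 mL; sodium succinate 7.463 g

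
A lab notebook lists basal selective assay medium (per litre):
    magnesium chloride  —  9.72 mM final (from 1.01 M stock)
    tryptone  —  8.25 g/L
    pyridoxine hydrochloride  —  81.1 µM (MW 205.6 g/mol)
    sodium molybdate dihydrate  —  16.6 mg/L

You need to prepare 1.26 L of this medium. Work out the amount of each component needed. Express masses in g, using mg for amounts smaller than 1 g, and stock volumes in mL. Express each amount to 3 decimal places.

magnesium chloride 12.126 mL; tryptone 10.395 g; pyridoxine hydrochloride 21.009 mg; sodium molybdate dihydrate 20.916 mg

Working volume: 1.26 L.
magnesium chloride: V = C2·V2/C1 = 9.72 mM × 1260 mL ÷ 1010 mM = 12.126 mL
tryptone: 8.25 g/L × 1.26 L = 10.395 g
pyridoxine hydrochloride: 81.1 µmol/L × 205.6 g/mol × 1.26 L ÷ 1000 = 21.009 mg
sodium molybdate dihydrate: 16.6 mg/L × 1.26 L = 20.916 mg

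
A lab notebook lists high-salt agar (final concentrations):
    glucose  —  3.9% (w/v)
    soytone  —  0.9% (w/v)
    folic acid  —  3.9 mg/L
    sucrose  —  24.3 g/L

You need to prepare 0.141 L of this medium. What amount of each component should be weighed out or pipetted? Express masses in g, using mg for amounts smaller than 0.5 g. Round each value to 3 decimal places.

Working volume: 0.141 L.
glucose: 3.9% w/v = 39 g/L → 39 × 0.141 L = 5.499 g
soytone: 0.9 g per 100 mL × 141 mL ÷ 100 = 1.269 g
folic acid: 3.9 mg/L × 0.141 L = 0.550 mg
sucrose: 24.3 g/L × 0.141 L = 3.426 g

glucose 5.499 g; soytone 1.269 g; folic acid 0.550 mg; sucrose 3.426 g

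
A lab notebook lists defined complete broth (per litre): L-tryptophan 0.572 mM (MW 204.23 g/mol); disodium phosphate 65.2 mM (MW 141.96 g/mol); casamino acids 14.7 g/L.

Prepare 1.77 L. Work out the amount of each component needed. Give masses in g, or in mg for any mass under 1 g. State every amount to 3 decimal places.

L-tryptophan 206.771 mg; disodium phosphate 16.383 g; casamino acids 26.019 g

Working volume: 1.77 L.
L-tryptophan: 0.572 mmol/L × 204.23 mg/mmol × 1.77 L = 206.771 mg
disodium phosphate: 65.2 mmol/L × 141.96 g/mol × 1.77 L ÷ 1000 = 16.383 g
casamino acids: 14.7 g/L × 1.77 L = 26.019 g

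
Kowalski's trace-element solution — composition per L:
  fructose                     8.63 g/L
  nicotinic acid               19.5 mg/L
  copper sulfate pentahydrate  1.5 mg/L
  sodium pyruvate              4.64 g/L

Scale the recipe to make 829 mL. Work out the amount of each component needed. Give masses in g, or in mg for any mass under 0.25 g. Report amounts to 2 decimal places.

fructose 7.15 g; nicotinic acid 16.17 mg; copper sulfate pentahydrate 1.24 mg; sodium pyruvate 3.85 g

Scale factor relative to 1 L: 0.829.
fructose: 8.63 g/L × 0.829 L = 7.15 g
nicotinic acid: 19.5 mg/L × 0.829 L = 16.17 mg
copper sulfate pentahydrate: 1.5 mg/L × 0.829 L = 1.24 mg
sodium pyruvate: 4.64 g/L × 0.829 L = 3.85 g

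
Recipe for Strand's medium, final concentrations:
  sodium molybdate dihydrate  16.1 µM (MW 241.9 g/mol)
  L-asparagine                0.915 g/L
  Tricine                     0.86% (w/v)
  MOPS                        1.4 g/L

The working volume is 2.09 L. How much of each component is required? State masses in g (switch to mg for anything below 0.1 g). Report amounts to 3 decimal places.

Working volume: 2.09 L.
sodium molybdate dihydrate: 16.1 µmol/L × 241.9 g/mol × 2.09 L ÷ 1000 = 8.140 mg
L-asparagine: 0.915 g/L × 2.09 L = 1.912 g
Tricine: 0.86% w/v = 8.6 g/L → 8.6 × 2.09 L = 17.974 g
MOPS: 1.4 g/L × 2.09 L = 2.926 g

sodium molybdate dihydrate 8.140 mg; L-asparagine 1.912 g; Tricine 17.974 g; MOPS 2.926 g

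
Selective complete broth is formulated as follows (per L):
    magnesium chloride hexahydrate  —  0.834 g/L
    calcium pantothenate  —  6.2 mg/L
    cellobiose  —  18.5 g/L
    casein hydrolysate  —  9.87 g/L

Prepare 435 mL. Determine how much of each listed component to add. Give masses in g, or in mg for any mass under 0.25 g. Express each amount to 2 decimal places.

Working volume: 435 mL = 0.435 L.
magnesium chloride hexahydrate: 0.834 g/L × 0.435 L = 0.36 g
calcium pantothenate: 6.2 mg/L × 0.435 L = 2.70 mg
cellobiose: 18.5 g/L × 0.435 L = 8.05 g
casein hydrolysate: 9.87 g/L × 0.435 L = 4.29 g

magnesium chloride hexahydrate 0.36 g; calcium pantothenate 2.70 mg; cellobiose 8.05 g; casein hydrolysate 4.29 g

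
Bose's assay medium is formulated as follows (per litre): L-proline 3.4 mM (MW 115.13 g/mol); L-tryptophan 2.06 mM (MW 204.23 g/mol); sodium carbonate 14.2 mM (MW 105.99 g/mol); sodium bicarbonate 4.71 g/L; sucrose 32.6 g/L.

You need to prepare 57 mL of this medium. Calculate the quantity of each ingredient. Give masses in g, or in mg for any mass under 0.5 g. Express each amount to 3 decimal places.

Target volume = 57 mL = 0.057 L.
L-proline: 3.4 mmol/L × 115.13 mg/mmol × 0.057 L = 22.312 mg
L-tryptophan: 2.06 mmol/L × 204.23 mg/mmol × 0.057 L = 23.981 mg
sodium carbonate: 14.2 mmol/L × 105.99 mg/mmol × 0.057 L = 85.788 mg
sodium bicarbonate: 4.71 g/L × 0.057 L = 0.26847 g = 268.470 mg
sucrose: 32.6 g/L × 0.057 L = 1.858 g

L-proline 22.312 mg; L-tryptophan 23.981 mg; sodium carbonate 85.788 mg; sodium bicarbonate 268.470 mg; sucrose 1.858 g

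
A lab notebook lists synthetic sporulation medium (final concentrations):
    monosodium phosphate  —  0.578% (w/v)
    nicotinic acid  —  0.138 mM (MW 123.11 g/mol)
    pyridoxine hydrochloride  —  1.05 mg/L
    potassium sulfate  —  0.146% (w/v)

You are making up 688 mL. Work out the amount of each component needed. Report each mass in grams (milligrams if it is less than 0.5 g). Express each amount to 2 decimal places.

monosodium phosphate 3.98 g; nicotinic acid 11.69 mg; pyridoxine hydrochloride 0.72 mg; potassium sulfate 1.00 g

Target volume = 688 mL = 0.688 L.
monosodium phosphate: 0.578% w/v = 5.78 g/L → 5.78 × 0.688 L = 3.98 g
nicotinic acid: 0.138 mmol/L × 123.11 mg/mmol × 0.688 L = 11.69 mg
pyridoxine hydrochloride: 1.05 mg/L × 0.688 L = 0.72 mg
potassium sulfate: 0.146 g per 100 mL × 688 mL ÷ 100 = 1.00 g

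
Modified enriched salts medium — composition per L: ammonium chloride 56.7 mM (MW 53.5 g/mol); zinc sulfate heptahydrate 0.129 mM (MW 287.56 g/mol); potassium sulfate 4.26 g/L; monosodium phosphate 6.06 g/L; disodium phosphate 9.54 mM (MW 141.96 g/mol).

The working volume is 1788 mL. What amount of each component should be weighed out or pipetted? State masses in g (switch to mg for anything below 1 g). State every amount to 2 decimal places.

ammonium chloride 5.42 g; zinc sulfate heptahydrate 66.33 mg; potassium sulfate 7.62 g; monosodium phosphate 10.84 g; disodium phosphate 2.42 g

Working volume: 1788 mL = 1.788 L.
ammonium chloride: 56.7 mmol/L × 53.5 g/mol × 1.788 L ÷ 1000 = 5.42 g
zinc sulfate heptahydrate: 0.129 mmol/L × 287.56 mg/mmol × 1.788 L = 66.33 mg
potassium sulfate: 4.26 g/L × 1.788 L = 7.62 g
monosodium phosphate: 6.06 g/L × 1.788 L = 10.84 g
disodium phosphate: 9.54 mmol/L × 141.96 g/mol × 1.788 L ÷ 1000 = 2.42 g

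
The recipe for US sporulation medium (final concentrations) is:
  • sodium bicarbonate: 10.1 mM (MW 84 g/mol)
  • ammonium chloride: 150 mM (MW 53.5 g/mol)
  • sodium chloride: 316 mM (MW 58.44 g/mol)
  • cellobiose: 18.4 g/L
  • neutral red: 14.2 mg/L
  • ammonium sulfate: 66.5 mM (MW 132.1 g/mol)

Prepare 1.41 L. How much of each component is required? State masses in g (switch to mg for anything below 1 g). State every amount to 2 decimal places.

Scale factor relative to 1 L: 1.41.
sodium bicarbonate: 10.1 mmol/L × 84 g/mol × 1.41 L ÷ 1000 = 1.20 g
ammonium chloride: 150 mmol/L × 53.5 g/mol × 1.41 L ÷ 1000 = 11.32 g
sodium chloride: 316 mmol/L × 58.44 g/mol × 1.41 L ÷ 1000 = 26.04 g
cellobiose: 18.4 g/L × 1.41 L = 25.94 g
neutral red: 14.2 mg/L × 1.41 L = 20.02 mg
ammonium sulfate: 66.5 mmol/L × 132.1 g/mol × 1.41 L ÷ 1000 = 12.39 g

sodium bicarbonate 1.20 g; ammonium chloride 11.32 g; sodium chloride 26.04 g; cellobiose 25.94 g; neutral red 20.02 mg; ammonium sulfate 12.39 g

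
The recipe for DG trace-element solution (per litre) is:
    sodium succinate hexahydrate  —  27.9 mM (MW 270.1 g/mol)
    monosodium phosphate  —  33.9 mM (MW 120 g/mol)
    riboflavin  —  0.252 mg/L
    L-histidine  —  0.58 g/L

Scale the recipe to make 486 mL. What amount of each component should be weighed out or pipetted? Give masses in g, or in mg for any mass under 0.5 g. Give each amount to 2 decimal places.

sodium succinate hexahydrate 3.66 g; monosodium phosphate 1.98 g; riboflavin 0.12 mg; L-histidine 281.88 mg

Scale factor relative to 1 L: 0.486.
sodium succinate hexahydrate: 27.9 mmol/L × 270.1 g/mol × 0.486 L ÷ 1000 = 3.66 g
monosodium phosphate: 33.9 mmol/L × 120 g/mol × 0.486 L ÷ 1000 = 1.98 g
riboflavin: 0.252 mg/L × 0.486 L = 0.12 mg
L-histidine: 0.58 g/L × 0.486 L = 0.28188 g = 281.88 mg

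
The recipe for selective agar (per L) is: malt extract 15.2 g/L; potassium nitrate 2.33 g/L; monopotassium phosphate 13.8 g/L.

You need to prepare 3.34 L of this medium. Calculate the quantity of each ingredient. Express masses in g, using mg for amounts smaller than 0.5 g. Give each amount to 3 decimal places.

malt extract 50.768 g; potassium nitrate 7.782 g; monopotassium phosphate 46.092 g

Working volume: 3.34 L.
malt extract: 15.2 g/L × 3.34 L = 50.768 g
potassium nitrate: 2.33 g/L × 3.34 L = 7.782 g
monopotassium phosphate: 13.8 g/L × 3.34 L = 46.092 g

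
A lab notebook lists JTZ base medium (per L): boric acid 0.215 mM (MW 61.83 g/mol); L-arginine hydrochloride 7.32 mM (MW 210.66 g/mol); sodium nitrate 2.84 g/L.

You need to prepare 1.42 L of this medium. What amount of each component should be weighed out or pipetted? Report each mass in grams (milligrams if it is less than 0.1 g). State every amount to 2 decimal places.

Working volume: 1.42 L.
boric acid: 0.215 mmol/L × 61.83 mg/mmol × 1.42 L = 18.88 mg
L-arginine hydrochloride: 7.32 mmol/L × 210.66 g/mol × 1.42 L ÷ 1000 = 2.19 g
sodium nitrate: 2.84 g/L × 1.42 L = 4.03 g

boric acid 18.88 mg; L-arginine hydrochloride 2.19 g; sodium nitrate 4.03 g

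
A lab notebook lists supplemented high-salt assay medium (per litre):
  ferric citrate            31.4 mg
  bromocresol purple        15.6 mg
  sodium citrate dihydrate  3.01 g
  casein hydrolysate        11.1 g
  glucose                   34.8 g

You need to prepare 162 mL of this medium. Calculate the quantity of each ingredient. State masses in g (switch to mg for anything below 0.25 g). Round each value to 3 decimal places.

Scale factor = 162 mL / 1000 mL = 0.162.
ferric citrate: 31.4 mg × (162 mL / 1000 mL) = 5.087 mg
bromocresol purple: 15.6 mg × (162 mL / 1000 mL) = 2.527 mg
sodium citrate dihydrate: 3.01 g × (162 mL / 1000 mL) = 0.488 g
casein hydrolysate: 11.1 g × (162 mL / 1000 mL) = 1.798 g
glucose: 34.8 g × (162 mL / 1000 mL) = 5.638 g

ferric citrate 5.087 mg; bromocresol purple 2.527 mg; sodium citrate dihydrate 0.488 g; casein hydrolysate 1.798 g; glucose 5.638 g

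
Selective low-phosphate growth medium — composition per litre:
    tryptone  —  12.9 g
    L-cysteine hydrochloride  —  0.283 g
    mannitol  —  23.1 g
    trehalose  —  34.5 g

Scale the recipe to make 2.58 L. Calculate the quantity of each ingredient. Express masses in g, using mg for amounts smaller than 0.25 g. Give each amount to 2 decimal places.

Scale factor = 2580 mL / 1000 mL = 2.58.
tryptone: 12.9 g × (2580 mL / 1000 mL) = 33.28 g
L-cysteine hydrochloride: 0.283 g × (2580 mL / 1000 mL) = 0.73 g
mannitol: 23.1 g × (2580 mL / 1000 mL) = 59.60 g
trehalose: 34.5 g × (2580 mL / 1000 mL) = 89.01 g

tryptone 33.28 g; L-cysteine hydrochloride 0.73 g; mannitol 59.60 g; trehalose 89.01 g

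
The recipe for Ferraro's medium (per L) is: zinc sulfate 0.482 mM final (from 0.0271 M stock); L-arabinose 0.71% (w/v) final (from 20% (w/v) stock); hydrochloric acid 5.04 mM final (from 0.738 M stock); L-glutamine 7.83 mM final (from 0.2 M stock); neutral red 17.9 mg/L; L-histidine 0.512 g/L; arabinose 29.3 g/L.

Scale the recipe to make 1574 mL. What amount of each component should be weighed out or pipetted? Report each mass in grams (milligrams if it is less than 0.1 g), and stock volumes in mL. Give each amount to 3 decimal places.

zinc sulfate 27.995 mL; L-arabinose 55.877 mL; hydrochloric acid 10.749 mL; L-glutamine 61.622 mL; neutral red 28.175 mg; L-histidine 0.806 g; arabinose 46.118 g

Working volume: 1574 mL = 1.574 L.
zinc sulfate: dilute stock: 0.482 mM × 1574 mL ÷ 27.1 mM = 27.995 mL
L-arabinose: C1V1 = C2V2 → 0.71% ÷ 20% × 1574 mL = 55.877 mL
hydrochloric acid: V = C2·V2/C1 = 5.04 mM × 1574 mL ÷ 738 mM = 10.749 mL
L-glutamine: dilute stock: 7.83 mM × 1574 mL ÷ 200 mM = 61.622 mL
neutral red: 17.9 mg/L × 1.574 L = 28.175 mg
L-histidine: 0.512 g/L × 1.574 L = 0.806 g
arabinose: 29.3 g/L × 1.574 L = 46.118 g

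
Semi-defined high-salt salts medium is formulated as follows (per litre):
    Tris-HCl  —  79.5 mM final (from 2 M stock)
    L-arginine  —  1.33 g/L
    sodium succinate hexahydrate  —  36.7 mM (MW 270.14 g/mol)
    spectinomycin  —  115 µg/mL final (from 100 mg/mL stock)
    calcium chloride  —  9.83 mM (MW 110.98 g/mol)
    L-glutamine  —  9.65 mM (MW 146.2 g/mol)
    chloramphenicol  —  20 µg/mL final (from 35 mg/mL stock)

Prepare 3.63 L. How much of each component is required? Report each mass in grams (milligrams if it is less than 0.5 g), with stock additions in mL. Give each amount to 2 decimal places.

Tris-HCl 144.29 mL; L-arginine 4.83 g; sodium succinate hexahydrate 35.99 g; spectinomycin 4.17 mL; calcium chloride 3.96 g; L-glutamine 5.12 g; chloramphenicol 2.07 mL

Working volume: 3.63 L.
Tris-HCl: C1V1 = C2V2 → 79.5 mM × 3630 mL ÷ 2000 mM = 144.29 mL
L-arginine: 1.33 g/L × 3.63 L = 4.83 g
sodium succinate hexahydrate: 36.7 mmol/L × 270.14 g/mol × 3.63 L ÷ 1000 = 35.99 g
spectinomycin: C1V1 = C2V2 → 115 µg/mL × 3630 mL ÷ 100000 µg/mL = 4.17 mL
calcium chloride: 9.83 mmol/L × 110.98 g/mol × 3.63 L ÷ 1000 = 3.96 g
L-glutamine: 9.65 mmol/L × 146.2 g/mol × 3.63 L ÷ 1000 = 5.12 g
chloramphenicol: C1V1 = C2V2 → 20 µg/mL × 3630 mL ÷ 35000 µg/mL = 2.07 mL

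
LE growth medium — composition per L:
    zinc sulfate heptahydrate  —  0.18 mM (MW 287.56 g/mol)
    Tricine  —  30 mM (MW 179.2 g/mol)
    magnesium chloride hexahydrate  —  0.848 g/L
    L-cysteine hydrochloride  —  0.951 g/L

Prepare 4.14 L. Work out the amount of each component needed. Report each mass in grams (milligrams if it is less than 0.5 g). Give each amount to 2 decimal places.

Scale factor relative to 1 L: 4.14.
zinc sulfate heptahydrate: 0.18 mmol/L × 287.56 mg/mmol × 4.14 L = 214.29 mg
Tricine: 30 mmol/L × 179.2 g/mol × 4.14 L ÷ 1000 = 22.26 g
magnesium chloride hexahydrate: 0.848 g/L × 4.14 L = 3.51 g
L-cysteine hydrochloride: 0.951 g/L × 4.14 L = 3.94 g

zinc sulfate heptahydrate 214.29 mg; Tricine 22.26 g; magnesium chloride hexahydrate 3.51 g; L-cysteine hydrochloride 3.94 g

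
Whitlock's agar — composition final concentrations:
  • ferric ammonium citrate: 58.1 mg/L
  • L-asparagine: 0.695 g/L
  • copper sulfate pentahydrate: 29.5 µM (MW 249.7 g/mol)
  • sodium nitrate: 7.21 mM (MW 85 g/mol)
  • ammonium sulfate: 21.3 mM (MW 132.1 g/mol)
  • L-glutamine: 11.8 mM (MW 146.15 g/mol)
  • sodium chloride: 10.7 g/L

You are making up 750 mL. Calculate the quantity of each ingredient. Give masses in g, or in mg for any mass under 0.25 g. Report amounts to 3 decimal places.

ferric ammonium citrate 43.575 mg; L-asparagine 0.521 g; copper sulfate pentahydrate 5.525 mg; sodium nitrate 0.460 g; ammonium sulfate 2.110 g; L-glutamine 1.293 g; sodium chloride 8.025 g

Working volume: 750 mL = 0.75 L.
ferric ammonium citrate: 58.1 mg/L × 0.75 L = 43.575 mg
L-asparagine: 0.695 g/L × 0.75 L = 0.521 g
copper sulfate pentahydrate: 29.5 µmol/L × 249.7 g/mol × 0.75 L ÷ 1000 = 5.525 mg
sodium nitrate: 7.21 mmol/L × 85 g/mol × 0.75 L ÷ 1000 = 0.460 g
ammonium sulfate: 21.3 mmol/L × 132.1 g/mol × 0.75 L ÷ 1000 = 2.110 g
L-glutamine: 11.8 mmol/L × 146.15 g/mol × 0.75 L ÷ 1000 = 1.293 g
sodium chloride: 10.7 g/L × 0.75 L = 8.025 g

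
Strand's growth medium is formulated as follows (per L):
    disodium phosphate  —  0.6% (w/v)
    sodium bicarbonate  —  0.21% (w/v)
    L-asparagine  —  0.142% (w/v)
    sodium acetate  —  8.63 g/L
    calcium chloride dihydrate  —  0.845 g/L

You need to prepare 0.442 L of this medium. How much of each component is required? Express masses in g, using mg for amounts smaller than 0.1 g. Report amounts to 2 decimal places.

disodium phosphate 2.65 g; sodium bicarbonate 0.93 g; L-asparagine 0.63 g; sodium acetate 3.81 g; calcium chloride dihydrate 0.37 g

Working volume: 0.442 L.
disodium phosphate: 0.6 g per 100 mL × 442 mL ÷ 100 = 2.65 g
sodium bicarbonate: 0.21% w/v = 2.1 g/L → 2.1 × 0.442 L = 0.93 g
L-asparagine: 0.142 g per 100 mL × 442 mL ÷ 100 = 0.63 g
sodium acetate: 8.63 g/L × 0.442 L = 3.81 g
calcium chloride dihydrate: 0.845 g/L × 0.442 L = 0.37 g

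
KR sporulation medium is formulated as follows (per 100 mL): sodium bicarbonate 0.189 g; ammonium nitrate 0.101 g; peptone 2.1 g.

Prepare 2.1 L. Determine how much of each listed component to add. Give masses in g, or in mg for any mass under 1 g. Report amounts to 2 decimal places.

Scale factor = 2100 mL / 100 mL = 21.
sodium bicarbonate: 0.189 g × (2100 mL / 100 mL) = 3.97 g
ammonium nitrate: 0.101 g × (2100 mL / 100 mL) = 2.12 g
peptone: 2.1 g × (2100 mL / 100 mL) = 44.10 g

sodium bicarbonate 3.97 g; ammonium nitrate 2.12 g; peptone 44.10 g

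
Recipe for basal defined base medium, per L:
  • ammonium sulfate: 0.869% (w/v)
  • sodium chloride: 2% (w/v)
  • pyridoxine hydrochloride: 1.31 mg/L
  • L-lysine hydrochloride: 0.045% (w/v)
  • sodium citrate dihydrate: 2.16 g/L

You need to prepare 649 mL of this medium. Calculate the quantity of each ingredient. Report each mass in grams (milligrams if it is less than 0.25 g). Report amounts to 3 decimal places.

Scale factor relative to 1 L: 0.649.
ammonium sulfate: 0.869% w/v = 8.69 g/L → 8.69 × 0.649 L = 5.640 g
sodium chloride: 2 g per 100 mL × 649 mL ÷ 100 = 12.980 g
pyridoxine hydrochloride: 1.31 mg/L × 0.649 L = 0.850 mg
L-lysine hydrochloride: 0.045 g per 100 mL × 649 mL ÷ 100 = 0.292 g
sodium citrate dihydrate: 2.16 g/L × 0.649 L = 1.402 g

ammonium sulfate 5.640 g; sodium chloride 12.980 g; pyridoxine hydrochloride 0.850 mg; L-lysine hydrochloride 0.292 g; sodium citrate dihydrate 1.402 g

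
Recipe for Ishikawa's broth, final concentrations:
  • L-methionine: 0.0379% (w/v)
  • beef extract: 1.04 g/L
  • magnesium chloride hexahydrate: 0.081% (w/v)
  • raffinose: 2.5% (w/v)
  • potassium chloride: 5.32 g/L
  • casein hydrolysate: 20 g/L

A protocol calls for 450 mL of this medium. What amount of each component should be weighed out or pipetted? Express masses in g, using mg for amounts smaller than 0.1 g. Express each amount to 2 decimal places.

L-methionine 0.17 g; beef extract 0.47 g; magnesium chloride hexahydrate 0.36 g; raffinose 11.25 g; potassium chloride 2.39 g; casein hydrolysate 9.00 g

Scale factor relative to 1 L: 0.45.
L-methionine: 0.0379 g per 100 mL × 450 mL ÷ 100 = 0.17 g
beef extract: 1.04 g/L × 0.45 L = 0.47 g
magnesium chloride hexahydrate: 0.081 g per 100 mL × 450 mL ÷ 100 = 0.36 g
raffinose: 2.5% w/v = 25 g/L → 25 × 0.45 L = 11.25 g
potassium chloride: 5.32 g/L × 0.45 L = 2.39 g
casein hydrolysate: 20 g/L × 0.45 L = 9.00 g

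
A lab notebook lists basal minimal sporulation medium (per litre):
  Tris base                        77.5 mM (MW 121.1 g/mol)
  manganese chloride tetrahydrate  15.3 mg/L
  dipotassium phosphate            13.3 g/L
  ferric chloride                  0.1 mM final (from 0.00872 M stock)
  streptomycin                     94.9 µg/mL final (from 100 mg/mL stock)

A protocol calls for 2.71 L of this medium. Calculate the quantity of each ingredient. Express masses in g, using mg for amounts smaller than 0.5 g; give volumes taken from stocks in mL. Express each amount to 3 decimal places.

Scale factor relative to 1 L: 2.71.
Tris base: 77.5 mmol/L × 121.1 g/mol × 2.71 L ÷ 1000 = 25.434 g
manganese chloride tetrahydrate: 15.3 mg/L × 2.71 L = 41.463 mg
dipotassium phosphate: 13.3 g/L × 2.71 L = 36.043 g
ferric chloride: dilute stock: 0.1 mM × 2710 mL ÷ 8.72 mM = 31.078 mL
streptomycin: V = C2·V2/C1 = 94.9 µg/mL × 2710 mL ÷ 100000 µg/mL = 2.572 mL

Tris base 25.434 g; manganese chloride tetrahydrate 41.463 mg; dipotassium phosphate 36.043 g; ferric chloride 31.078 mL; streptomycin 2.572 mL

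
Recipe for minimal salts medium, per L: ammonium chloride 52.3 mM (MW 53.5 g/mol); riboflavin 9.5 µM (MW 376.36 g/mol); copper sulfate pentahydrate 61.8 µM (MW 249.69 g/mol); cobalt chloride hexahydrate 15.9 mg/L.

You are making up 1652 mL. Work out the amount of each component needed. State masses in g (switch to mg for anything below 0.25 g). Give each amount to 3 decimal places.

ammonium chloride 4.622 g; riboflavin 5.907 mg; copper sulfate pentahydrate 25.492 mg; cobalt chloride hexahydrate 26.267 mg

Working volume: 1652 mL = 1.652 L.
ammonium chloride: 52.3 mmol/L × 53.5 g/mol × 1.652 L ÷ 1000 = 4.622 g
riboflavin: 9.5 µmol/L × 376.36 g/mol × 1.652 L ÷ 1000 = 5.907 mg
copper sulfate pentahydrate: 61.8 µmol/L × 249.69 g/mol × 1.652 L ÷ 1000 = 25.492 mg
cobalt chloride hexahydrate: 15.9 mg/L × 1.652 L = 26.267 mg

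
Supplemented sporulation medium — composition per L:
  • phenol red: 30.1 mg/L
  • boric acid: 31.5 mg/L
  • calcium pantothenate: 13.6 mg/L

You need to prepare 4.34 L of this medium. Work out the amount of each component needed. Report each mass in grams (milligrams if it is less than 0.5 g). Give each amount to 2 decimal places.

phenol red 130.63 mg; boric acid 136.71 mg; calcium pantothenate 59.02 mg

Scale factor relative to 1 L: 4.34.
phenol red: 30.1 mg/L × 4.34 L = 130.63 mg
boric acid: 31.5 mg/L × 4.34 L = 136.71 mg
calcium pantothenate: 13.6 mg/L × 4.34 L = 59.02 mg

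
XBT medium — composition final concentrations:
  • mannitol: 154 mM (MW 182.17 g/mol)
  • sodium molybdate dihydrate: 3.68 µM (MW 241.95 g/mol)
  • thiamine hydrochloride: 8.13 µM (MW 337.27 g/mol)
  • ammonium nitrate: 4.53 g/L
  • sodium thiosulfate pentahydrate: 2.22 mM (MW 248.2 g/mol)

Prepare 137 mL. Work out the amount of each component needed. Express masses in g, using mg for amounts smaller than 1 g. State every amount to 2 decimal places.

Working volume: 137 mL = 0.137 L.
mannitol: 154 mmol/L × 182.17 g/mol × 0.137 L ÷ 1000 = 3.84 g
sodium molybdate dihydrate: 3.68 µmol/L × 241.95 g/mol × 0.137 L ÷ 1000 = 0.12 mg
thiamine hydrochloride: 8.13 µmol/L × 337.27 g/mol × 0.137 L ÷ 1000 = 0.38 mg
ammonium nitrate: 4.53 g/L × 0.137 L = 0.62061 g = 620.61 mg
sodium thiosulfate pentahydrate: 2.22 mmol/L × 248.2 mg/mmol × 0.137 L = 75.49 mg

mannitol 3.84 g; sodium molybdate dihydrate 0.12 mg; thiamine hydrochloride 0.38 mg; ammonium nitrate 620.61 mg; sodium thiosulfate pentahydrate 75.49 mg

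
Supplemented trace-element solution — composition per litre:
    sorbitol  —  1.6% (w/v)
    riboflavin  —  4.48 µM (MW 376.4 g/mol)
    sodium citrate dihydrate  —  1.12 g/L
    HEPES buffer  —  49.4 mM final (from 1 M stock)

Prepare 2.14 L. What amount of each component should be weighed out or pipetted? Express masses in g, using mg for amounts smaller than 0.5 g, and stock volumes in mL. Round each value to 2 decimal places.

Scale factor relative to 1 L: 2.14.
sorbitol: 1.6% w/v = 16 g/L → 16 × 2.14 L = 34.24 g
riboflavin: 4.48 µmol/L × 376.4 g/mol × 2.14 L ÷ 1000 = 3.61 mg
sodium citrate dihydrate: 1.12 g/L × 2.14 L = 2.40 g
HEPES buffer: C1V1 = C2V2 → 49.4 mM × 2140 mL ÷ 1000 mM = 105.72 mL

sorbitol 34.24 g; riboflavin 3.61 mg; sodium citrate dihydrate 2.40 g; HEPES buffer 105.72 mL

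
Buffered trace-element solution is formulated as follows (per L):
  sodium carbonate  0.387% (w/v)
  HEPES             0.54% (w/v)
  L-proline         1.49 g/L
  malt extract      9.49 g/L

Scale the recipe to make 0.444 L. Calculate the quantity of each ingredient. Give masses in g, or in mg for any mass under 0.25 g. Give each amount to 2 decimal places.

Scale factor relative to 1 L: 0.444.
sodium carbonate: 0.387 g per 100 mL × 444 mL ÷ 100 = 1.72 g
HEPES: 0.54% w/v = 5.4 g/L → 5.4 × 0.444 L = 2.40 g
L-proline: 1.49 g/L × 0.444 L = 0.66 g
malt extract: 9.49 g/L × 0.444 L = 4.21 g

sodium carbonate 1.72 g; HEPES 2.40 g; L-proline 0.66 g; malt extract 4.21 g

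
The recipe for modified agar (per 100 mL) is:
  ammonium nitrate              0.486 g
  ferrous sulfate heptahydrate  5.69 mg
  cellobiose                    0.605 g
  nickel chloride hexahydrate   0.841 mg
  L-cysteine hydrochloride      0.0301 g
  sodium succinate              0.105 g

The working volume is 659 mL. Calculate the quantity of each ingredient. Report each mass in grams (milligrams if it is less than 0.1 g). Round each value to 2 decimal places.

ammonium nitrate 3.20 g; ferrous sulfate heptahydrate 37.50 mg; cellobiose 3.99 g; nickel chloride hexahydrate 5.54 mg; L-cysteine hydrochloride 0.20 g; sodium succinate 0.69 g

Ratio of target to recipe volume: 659 / 100 = 6.59.
ammonium nitrate: 0.486 g × (659 mL / 100 mL) = 3.20 g
ferrous sulfate heptahydrate: 5.69 mg × (659 mL / 100 mL) = 37.50 mg
cellobiose: 0.605 g × (659 mL / 100 mL) = 3.99 g
nickel chloride hexahydrate: 0.841 mg × (659 mL / 100 mL) = 5.54 mg
L-cysteine hydrochloride: 0.0301 g × (659 mL / 100 mL) = 0.20 g
sodium succinate: 0.105 g × (659 mL / 100 mL) = 0.69 g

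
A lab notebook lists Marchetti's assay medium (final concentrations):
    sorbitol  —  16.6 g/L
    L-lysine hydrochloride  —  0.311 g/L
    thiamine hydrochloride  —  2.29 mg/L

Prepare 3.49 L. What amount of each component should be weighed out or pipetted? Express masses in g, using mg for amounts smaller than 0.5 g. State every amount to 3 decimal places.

Working volume: 3.49 L.
sorbitol: 16.6 g/L × 3.49 L = 57.934 g
L-lysine hydrochloride: 0.311 g/L × 3.49 L = 1.085 g
thiamine hydrochloride: 2.29 mg/L × 3.49 L = 7.992 mg

sorbitol 57.934 g; L-lysine hydrochloride 1.085 g; thiamine hydrochloride 7.992 mg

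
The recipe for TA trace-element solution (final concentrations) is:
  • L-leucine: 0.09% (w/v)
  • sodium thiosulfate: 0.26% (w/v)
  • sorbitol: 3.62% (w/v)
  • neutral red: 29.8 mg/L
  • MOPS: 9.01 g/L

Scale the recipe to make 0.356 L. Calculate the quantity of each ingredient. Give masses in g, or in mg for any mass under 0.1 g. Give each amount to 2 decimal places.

L-leucine 0.32 g; sodium thiosulfate 0.93 g; sorbitol 12.89 g; neutral red 10.61 mg; MOPS 3.21 g

Working volume: 0.356 L.
L-leucine: 0.09 g per 100 mL × 356 mL ÷ 100 = 0.32 g
sodium thiosulfate: 0.26% w/v = 2.6 g/L → 2.6 × 0.356 L = 0.93 g
sorbitol: 3.62 g per 100 mL × 356 mL ÷ 100 = 12.89 g
neutral red: 29.8 mg/L × 0.356 L = 10.61 mg
MOPS: 9.01 g/L × 0.356 L = 3.21 g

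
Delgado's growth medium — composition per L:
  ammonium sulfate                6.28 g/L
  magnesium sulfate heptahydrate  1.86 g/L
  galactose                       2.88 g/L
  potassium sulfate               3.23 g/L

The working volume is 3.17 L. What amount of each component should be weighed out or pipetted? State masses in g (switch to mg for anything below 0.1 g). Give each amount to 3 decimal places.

ammonium sulfate 19.908 g; magnesium sulfate heptahydrate 5.896 g; galactose 9.130 g; potassium sulfate 10.239 g

Scale factor relative to 1 L: 3.17.
ammonium sulfate: 6.28 g/L × 3.17 L = 19.908 g
magnesium sulfate heptahydrate: 1.86 g/L × 3.17 L = 5.896 g
galactose: 2.88 g/L × 3.17 L = 9.130 g
potassium sulfate: 3.23 g/L × 3.17 L = 10.239 g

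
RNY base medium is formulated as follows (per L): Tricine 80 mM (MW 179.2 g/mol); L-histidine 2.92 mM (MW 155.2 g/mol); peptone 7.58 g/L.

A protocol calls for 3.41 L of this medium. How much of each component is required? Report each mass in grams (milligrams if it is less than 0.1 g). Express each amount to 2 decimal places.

Tricine 48.89 g; L-histidine 1.55 g; peptone 25.85 g

Working volume: 3.41 L.
Tricine: 80 mmol/L × 179.2 g/mol × 3.41 L ÷ 1000 = 48.89 g
L-histidine: 2.92 mmol/L × 155.2 g/mol × 3.41 L ÷ 1000 = 1.55 g
peptone: 7.58 g/L × 3.41 L = 25.85 g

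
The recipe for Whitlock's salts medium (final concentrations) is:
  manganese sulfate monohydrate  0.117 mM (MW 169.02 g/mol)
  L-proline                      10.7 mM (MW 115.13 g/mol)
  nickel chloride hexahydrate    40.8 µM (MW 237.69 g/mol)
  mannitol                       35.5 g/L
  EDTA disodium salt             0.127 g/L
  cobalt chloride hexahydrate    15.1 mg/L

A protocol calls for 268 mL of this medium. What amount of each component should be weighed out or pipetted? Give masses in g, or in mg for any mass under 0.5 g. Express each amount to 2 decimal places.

manganese sulfate monohydrate 5.30 mg; L-proline 330.15 mg; nickel chloride hexahydrate 2.60 mg; mannitol 9.51 g; EDTA disodium salt 34.04 mg; cobalt chloride hexahydrate 4.05 mg

Working volume: 268 mL = 0.268 L.
manganese sulfate monohydrate: 0.117 mmol/L × 169.02 mg/mmol × 0.268 L = 5.30 mg
L-proline: 10.7 mmol/L × 115.13 mg/mmol × 0.268 L = 330.15 mg
nickel chloride hexahydrate: 40.8 µmol/L × 237.69 g/mol × 0.268 L ÷ 1000 = 2.60 mg
mannitol: 35.5 g/L × 0.268 L = 9.51 g
EDTA disodium salt: 0.127 g/L × 0.268 L = 0.034036 g = 34.04 mg
cobalt chloride hexahydrate: 15.1 mg/L × 0.268 L = 4.05 mg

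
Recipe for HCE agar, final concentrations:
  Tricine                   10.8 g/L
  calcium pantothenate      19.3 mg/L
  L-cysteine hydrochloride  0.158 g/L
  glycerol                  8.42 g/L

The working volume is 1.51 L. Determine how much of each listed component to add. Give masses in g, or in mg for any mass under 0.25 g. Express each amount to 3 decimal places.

Scale factor relative to 1 L: 1.51.
Tricine: 10.8 g/L × 1.51 L = 16.308 g
calcium pantothenate: 19.3 mg/L × 1.51 L = 29.143 mg
L-cysteine hydrochloride: 0.158 g/L × 1.51 L = 0.23858 g = 238.580 mg
glycerol: 8.42 g/L × 1.51 L = 12.714 g

Tricine 16.308 g; calcium pantothenate 29.143 mg; L-cysteine hydrochloride 238.580 mg; glycerol 12.714 g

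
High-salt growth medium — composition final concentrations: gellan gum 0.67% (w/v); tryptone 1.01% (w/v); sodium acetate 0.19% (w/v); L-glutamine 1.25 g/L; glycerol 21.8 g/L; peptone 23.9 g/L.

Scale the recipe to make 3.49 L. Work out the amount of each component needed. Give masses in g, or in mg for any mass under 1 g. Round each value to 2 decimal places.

gellan gum 23.38 g; tryptone 35.25 g; sodium acetate 6.63 g; L-glutamine 4.36 g; glycerol 76.08 g; peptone 83.41 g

Scale factor relative to 1 L: 3.49.
gellan gum: 0.67 g per 100 mL × 3490 mL ÷ 100 = 23.38 g
tryptone: 1.01% w/v = 10.1 g/L → 10.1 × 3.49 L = 35.25 g
sodium acetate: 0.19 g per 100 mL × 3490 mL ÷ 100 = 6.63 g
L-glutamine: 1.25 g/L × 3.49 L = 4.36 g
glycerol: 21.8 g/L × 3.49 L = 76.08 g
peptone: 23.9 g/L × 3.49 L = 83.41 g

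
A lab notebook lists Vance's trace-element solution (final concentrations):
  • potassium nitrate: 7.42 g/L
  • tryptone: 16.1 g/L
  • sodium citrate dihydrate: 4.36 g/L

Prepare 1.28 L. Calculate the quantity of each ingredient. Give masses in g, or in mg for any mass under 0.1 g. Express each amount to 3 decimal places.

potassium nitrate 9.498 g; tryptone 20.608 g; sodium citrate dihydrate 5.581 g

Scale factor relative to 1 L: 1.28.
potassium nitrate: 7.42 g/L × 1.28 L = 9.498 g
tryptone: 16.1 g/L × 1.28 L = 20.608 g
sodium citrate dihydrate: 4.36 g/L × 1.28 L = 5.581 g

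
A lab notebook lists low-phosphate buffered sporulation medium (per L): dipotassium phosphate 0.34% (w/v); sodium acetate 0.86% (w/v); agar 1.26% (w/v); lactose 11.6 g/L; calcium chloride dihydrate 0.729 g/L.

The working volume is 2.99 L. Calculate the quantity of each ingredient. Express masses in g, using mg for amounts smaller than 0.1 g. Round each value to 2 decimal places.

Working volume: 2.99 L.
dipotassium phosphate: 0.34 g per 100 mL × 2990 mL ÷ 100 = 10.17 g
sodium acetate: 0.86 g per 100 mL × 2990 mL ÷ 100 = 25.71 g
agar: 1.26% w/v = 12.6 g/L → 12.6 × 2.99 L = 37.67 g
lactose: 11.6 g/L × 2.99 L = 34.68 g
calcium chloride dihydrate: 0.729 g/L × 2.99 L = 2.18 g

dipotassium phosphate 10.17 g; sodium acetate 25.71 g; agar 37.67 g; lactose 34.68 g; calcium chloride dihydrate 2.18 g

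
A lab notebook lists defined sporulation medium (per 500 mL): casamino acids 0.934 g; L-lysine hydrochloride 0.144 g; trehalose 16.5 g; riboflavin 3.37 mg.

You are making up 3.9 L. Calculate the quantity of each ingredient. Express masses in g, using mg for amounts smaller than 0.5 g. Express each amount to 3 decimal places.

Ratio of target to recipe volume: 3900 / 500 = 7.8.
casamino acids: 0.934 g × (3900 mL / 500 mL) = 7.285 g
L-lysine hydrochloride: 0.144 g × (3900 mL / 500 mL) = 1.123 g
trehalose: 16.5 g × (3900 mL / 500 mL) = 128.700 g
riboflavin: 3.37 mg × (3900 mL / 500 mL) = 26.286 mg

casamino acids 7.285 g; L-lysine hydrochloride 1.123 g; trehalose 128.700 g; riboflavin 26.286 mg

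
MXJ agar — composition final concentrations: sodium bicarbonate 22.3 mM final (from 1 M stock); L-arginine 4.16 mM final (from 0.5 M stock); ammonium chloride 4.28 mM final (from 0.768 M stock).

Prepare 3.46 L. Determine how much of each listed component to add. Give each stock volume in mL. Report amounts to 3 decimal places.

Scale factor relative to 1 L: 3.46.
sodium bicarbonate: C1V1 = C2V2 → 22.3 mM × 3460 mL ÷ 1000 mM = 77.158 mL
L-arginine: dilute stock: 4.16 mM × 3460 mL ÷ 500 mM = 28.787 mL
ammonium chloride: V = C2·V2/C1 = 4.28 mM × 3460 mL ÷ 768 mM = 19.282 mL

sodium bicarbonate 77.158 mL; L-arginine 28.787 mL; ammonium chloride 19.282 mL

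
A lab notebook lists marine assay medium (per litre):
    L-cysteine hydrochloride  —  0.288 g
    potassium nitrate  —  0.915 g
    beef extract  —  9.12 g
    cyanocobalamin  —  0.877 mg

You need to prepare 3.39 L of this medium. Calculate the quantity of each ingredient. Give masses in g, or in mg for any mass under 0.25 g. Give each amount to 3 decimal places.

L-cysteine hydrochloride 0.976 g; potassium nitrate 3.102 g; beef extract 30.917 g; cyanocobalamin 2.973 mg

Ratio of target to recipe volume: 3390 / 1000 = 3.39.
L-cysteine hydrochloride: 0.288 g × (3390 mL / 1000 mL) = 0.976 g
potassium nitrate: 0.915 g × (3390 mL / 1000 mL) = 3.102 g
beef extract: 9.12 g × (3390 mL / 1000 mL) = 30.917 g
cyanocobalamin: 0.877 mg × (3390 mL / 1000 mL) = 2.973 mg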